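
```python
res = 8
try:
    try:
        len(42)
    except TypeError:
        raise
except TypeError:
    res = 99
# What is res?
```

Step-by-step execution trace:
1. Inner try: `len(42)` raises TypeError.
2. Inner `except TypeError` matches; bare `raise` re-raises the same TypeError.
3. Outer `except TypeError` matches → res = 99.
Result: 99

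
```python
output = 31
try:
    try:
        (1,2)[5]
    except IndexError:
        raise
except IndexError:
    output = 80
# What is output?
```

Step-by-step execution trace:
1. Inner try: `(1,2)[5]` raises IndexError.
2. Inner `except IndexError` matches; bare `raise` re-raises the same IndexError.
3. Outer `except IndexError` matches → output = 80.
Result: 80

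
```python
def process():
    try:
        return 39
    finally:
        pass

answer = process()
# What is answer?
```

Step-by-step execution trace:
1. `process()` enters try: `return 39` sets pending return value 39.
2. Before returning, `finally: pass` runs (no effect).
3. process() returns 39 → answer = 39.
Result: 39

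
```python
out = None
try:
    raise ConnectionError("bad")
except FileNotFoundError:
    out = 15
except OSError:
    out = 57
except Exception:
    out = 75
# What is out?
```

Step-by-step execution trace:
1. `raise ConnectionError(...)` raises ConnectionError.
2. `except FileNotFoundError` does not match (ConnectionError is not a subclass of FileNotFoundError); skipped.
3. `except OSError` matches (ConnectionError is a subclass of OSError) → out = 57.
4. `except Exception` is not reached.
Result: 57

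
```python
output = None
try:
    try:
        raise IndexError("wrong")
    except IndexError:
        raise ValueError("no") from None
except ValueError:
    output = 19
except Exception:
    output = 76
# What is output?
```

Step-by-step execution trace:
1. Inner try raises IndexError; inner `except IndexError` catches it.
2. `raise ValueError(...) from None` raises ValueError (from None suppresses __context__, but the active exception is still ValueError).
3. Outer `except ValueError` matches → output = 19.
4. `except Exception` is not reached.
Result: 19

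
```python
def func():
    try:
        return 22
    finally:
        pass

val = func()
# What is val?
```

Step-by-step execution trace:
1. `func()` enters try: `return 22` sets pending return value 22.
2. Before returning, `finally: pass` runs (no effect).
3. func() returns 22 → val = 22.
Result: 22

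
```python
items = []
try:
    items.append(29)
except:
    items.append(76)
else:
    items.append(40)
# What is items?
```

Step-by-step execution trace:
1. try: `items.append(29)` → items = [29]. No exception raised.
2. `except` is skipped.
3. `else` runs (try completed without exception): `items.append(40)` → items = [29, 40].
Result: [29, 40]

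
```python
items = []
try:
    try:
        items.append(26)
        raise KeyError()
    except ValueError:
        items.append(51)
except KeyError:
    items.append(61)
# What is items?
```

Step-by-step execution trace:
1. Inner try: `items.append(26)` → items = [26].
2. `raise KeyError()` raises KeyError.
3. Inner `except ValueError` does not match KeyError; exception propagates to outer try.
4. Outer `except KeyError` matches → `items.append(61)` → items = [26, 61].
Result: [26, 61]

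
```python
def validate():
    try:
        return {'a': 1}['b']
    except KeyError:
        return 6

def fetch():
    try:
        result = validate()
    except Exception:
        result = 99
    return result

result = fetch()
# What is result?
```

Step-by-step execution trace:
1. `fetch()` calls `validate()`.
2. In validate: `{'a': 1}['b']` raises KeyError; `except KeyError` catches it → returns 6.
3. In fetch: `result = validate()` → result = 6. No exception reaches fetch.
4. `except Exception` is skipped; fetch returns 6.
5. result = 6.
Result: 6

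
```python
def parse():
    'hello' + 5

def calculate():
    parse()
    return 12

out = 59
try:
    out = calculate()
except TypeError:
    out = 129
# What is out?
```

Step-by-step execution trace:
1. out starts at 59.
2. try: `calculate()` calls `parse()`.
3. `parse()` evaluates `'hello' + 5`, which raises TypeError; it propagates through calculate (uncaught).
4. `return 12` in calculate is not reached; the assignment to out does not complete.
5. `except TypeError` matches → out = 129.
Result: 129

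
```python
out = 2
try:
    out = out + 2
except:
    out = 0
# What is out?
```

Step-by-step execution trace:
1. out starts at 2.
2. try: `out = out + 2` → out = 4. No exception raised.
3. `except` is skipped.
Result: 4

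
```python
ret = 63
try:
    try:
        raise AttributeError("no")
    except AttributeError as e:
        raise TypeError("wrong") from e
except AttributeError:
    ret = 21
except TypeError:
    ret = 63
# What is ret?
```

Step-by-step execution trace:
1. Inner try raises AttributeError; inner `except AttributeError as e` catches it.
2. `raise TypeError(...) from e` raises TypeError (AttributeError is attached as __cause__, but only TypeError is active).
3. Outer `except AttributeError` does not match TypeError; skipped.
4. Outer `except TypeError` matches → ret = 63.
Result: 63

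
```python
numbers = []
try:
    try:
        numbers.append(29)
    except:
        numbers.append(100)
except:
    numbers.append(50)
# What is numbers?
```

Step-by-step execution trace:
1. Inner try: `numbers.append(29)` → numbers = [29]. No exception raised.
2. Inner `except` is skipped.
3. Inner try completes normally; outer `except` is skipped.
Result: [29]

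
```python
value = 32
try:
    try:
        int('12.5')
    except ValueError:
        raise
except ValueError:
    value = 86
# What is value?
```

Step-by-step execution trace:
1. Inner try: `int('12.5')` raises ValueError.
2. Inner `except ValueError` matches; bare `raise` re-raises the same ValueError.
3. Outer `except ValueError` matches → value = 86.
Result: 86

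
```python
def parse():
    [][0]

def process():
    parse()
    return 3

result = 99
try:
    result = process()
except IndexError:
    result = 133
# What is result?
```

Step-by-step execution trace:
1. result starts at 99.
2. try: `process()` calls `parse()`.
3. `parse()` evaluates `[][0]`, which raises IndexError; it propagates through process (uncaught).
4. `return 3` in process is not reached; the assignment to result does not complete.
5. `except IndexError` matches → result = 133.
Result: 133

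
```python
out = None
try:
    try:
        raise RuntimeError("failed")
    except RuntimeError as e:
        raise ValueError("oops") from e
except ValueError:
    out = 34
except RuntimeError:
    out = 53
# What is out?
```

Step-by-step execution trace:
1. Inner try raises RuntimeError; inner `except RuntimeError as e` catches it.
2. `raise ValueError(...) from e` raises ValueError (RuntimeError is attached as __cause__, but only ValueError is active).
3. Outer `except ValueError` matches → out = 34.
4. `except RuntimeError` is not reached.
Result: 34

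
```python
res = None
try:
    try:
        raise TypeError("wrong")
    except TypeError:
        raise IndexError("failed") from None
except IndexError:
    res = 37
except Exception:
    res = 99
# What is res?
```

Step-by-step execution trace:
1. Inner try raises TypeError; inner `except TypeError` catches it.
2. `raise IndexError(...) from None` raises IndexError (from None suppresses __context__, but the active exception is still IndexError).
3. Outer `except IndexError` matches → res = 37.
4. `except Exception` is not reached.
Result: 37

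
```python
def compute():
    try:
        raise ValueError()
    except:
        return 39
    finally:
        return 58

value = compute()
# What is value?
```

Step-by-step execution trace:
1. `compute()` enters try: `raise ValueError()` raises ValueError.
2. bare `except` matches → `return 39` sets pending return value 39.
3. Before returning, `finally: return 58` runs and overrides the pending return.
4. compute() returns 58 → value = 58.
Result: 58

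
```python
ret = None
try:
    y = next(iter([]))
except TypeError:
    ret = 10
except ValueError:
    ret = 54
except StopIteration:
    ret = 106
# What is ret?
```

Step-by-step execution trace:
1. `y = next(iter([]))` raises StopIteration.
2. `except TypeError` does not match StopIteration; skipped.
3. `except ValueError` does not match StopIteration; skipped.
4. `except StopIteration` matches → ret = 106.
Result: 106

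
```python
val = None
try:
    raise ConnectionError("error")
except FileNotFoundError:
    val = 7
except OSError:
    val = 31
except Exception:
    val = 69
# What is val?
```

Step-by-step execution trace:
1. `raise ConnectionError(...)` raises ConnectionError.
2. `except FileNotFoundError` does not match (ConnectionError is not a subclass of FileNotFoundError); skipped.
3. `except OSError` matches (ConnectionError is a subclass of OSError) → val = 31.
4. `except Exception` is not reached.
Result: 31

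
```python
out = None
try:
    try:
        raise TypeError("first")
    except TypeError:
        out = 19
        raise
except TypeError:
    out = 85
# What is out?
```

Step-by-step execution trace:
1. Inner try: `raise TypeError("first")` raises TypeError.
2. Inner `except TypeError` matches → out = 19.
3. bare `raise` re-raises the same TypeError.
4. Outer `except TypeError` matches → out = 85.
Result: 85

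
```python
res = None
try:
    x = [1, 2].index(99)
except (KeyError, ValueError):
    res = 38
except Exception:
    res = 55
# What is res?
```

Step-by-step execution trace:
1. `x = [1, 2].index(99)` raises ValueError.
2. `except (KeyError, ValueError)` matches (ValueError is in the tuple) → res = 38.
3. `except Exception` is not reached.
Result: 38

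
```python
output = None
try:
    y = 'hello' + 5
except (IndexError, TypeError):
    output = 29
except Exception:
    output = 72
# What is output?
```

Step-by-step execution trace:
1. `y = 'hello' + 5` raises TypeError.
2. `except (IndexError, TypeError)` matches (TypeError is in the tuple) → output = 29.
3. `except Exception` is not reached.
Result: 29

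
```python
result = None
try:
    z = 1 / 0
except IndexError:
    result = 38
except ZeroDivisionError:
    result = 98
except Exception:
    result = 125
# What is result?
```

Step-by-step execution trace:
1. `z = 1 / 0` raises ZeroDivisionError.
2. `except IndexError` does not match ZeroDivisionError; skipped.
3. `except ZeroDivisionError` matches → result = 98.
4. Remaining except clauses are skipped.
Result: 98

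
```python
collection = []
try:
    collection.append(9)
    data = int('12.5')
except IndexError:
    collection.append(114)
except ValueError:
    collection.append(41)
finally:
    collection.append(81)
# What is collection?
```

Step-by-step execution trace:
1. try: `collection.append(9)` → collection = [9].
2. `data = int('12.5')` raises ValueError.
3. `except IndexError` does not match ValueError; skipped.
4. `except ValueError` matches → `collection.append(41)` → collection = [9, 41].
5. finally always runs: `collection.append(81)` → collection = [9, 41, 81].
Result: [9, 41, 81]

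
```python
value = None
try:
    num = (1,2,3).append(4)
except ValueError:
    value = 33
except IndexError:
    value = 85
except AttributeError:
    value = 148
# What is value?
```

Step-by-step execution trace:
1. `num = (1,2,3).append(4)` raises AttributeError.
2. `except ValueError` does not match AttributeError; skipped.
3. `except IndexError` does not match AttributeError; skipped.
4. `except AttributeError` matches → value = 148.
Result: 148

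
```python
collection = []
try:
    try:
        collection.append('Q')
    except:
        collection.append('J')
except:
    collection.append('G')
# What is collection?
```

Step-by-step execution trace:
1. Inner try: `collection.append('Q')` → collection = ['Q']. No exception raised.
2. Inner `except` is skipped.
3. Inner try completes normally; outer `except` is skipped.
Result: ['Q']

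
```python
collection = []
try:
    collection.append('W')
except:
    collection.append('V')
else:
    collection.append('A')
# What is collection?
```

Step-by-step execution trace:
1. try: `collection.append('W')` → collection = ['W']. No exception raised.
2. `except` is skipped.
3. `else` runs (try completed without exception): `collection.append('A')` → collection = ['W', 'A'].
Result: ['W', 'A']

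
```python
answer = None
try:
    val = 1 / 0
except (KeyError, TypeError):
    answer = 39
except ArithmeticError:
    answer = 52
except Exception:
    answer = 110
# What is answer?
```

Step-by-step execution trace:
1. `val = 1 / 0` raises ZeroDivisionError.
2. `except (KeyError, TypeError)` does not match ZeroDivisionError; skipped.
3. `except ArithmeticError` matches (ZeroDivisionError is a subclass of ArithmeticError) → answer = 52.
4. `except Exception` is not reached.
Result: 52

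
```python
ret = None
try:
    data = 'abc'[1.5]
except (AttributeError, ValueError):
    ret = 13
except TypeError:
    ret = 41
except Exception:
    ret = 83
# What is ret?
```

Step-by-step execution trace:
1. `data = 'abc'[1.5]` raises TypeError.
2. `except (AttributeError, ValueError)` does not match TypeError; skipped.
3. `except TypeError` matches (exact type match) → ret = 41.
4. `except Exception` is not reached.
Result: 41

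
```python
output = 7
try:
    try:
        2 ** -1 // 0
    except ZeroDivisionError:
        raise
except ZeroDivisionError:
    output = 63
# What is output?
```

Step-by-step execution trace:
1. Inner try: `2 ** -1 // 0` raises ZeroDivisionError.
2. Inner `except ZeroDivisionError` matches; bare `raise` re-raises the same ZeroDivisionError.
3. Outer `except ZeroDivisionError` matches → output = 63.
Result: 63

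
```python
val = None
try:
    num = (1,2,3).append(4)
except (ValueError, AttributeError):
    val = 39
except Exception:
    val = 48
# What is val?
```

Step-by-step execution trace:
1. `num = (1,2,3).append(4)` raises AttributeError.
2. `except (ValueError, AttributeError)` matches (AttributeError is in the tuple) → val = 39.
3. `except Exception` is not reached.
Result: 39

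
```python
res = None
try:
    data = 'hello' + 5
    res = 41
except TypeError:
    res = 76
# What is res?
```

Step-by-step execution trace:
1. `data = 'hello' + 5` raises TypeError.
2. `res = 41` is not reached.
3. `except TypeError` matches → res = 76.
Result: 76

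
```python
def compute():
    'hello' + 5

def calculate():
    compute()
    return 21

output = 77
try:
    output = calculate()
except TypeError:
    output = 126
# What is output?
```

Step-by-step execution trace:
1. output starts at 77.
2. try: `calculate()` calls `compute()`.
3. `compute()` evaluates `'hello' + 5`, which raises TypeError; it propagates through calculate (uncaught).
4. `return 21` in calculate is not reached; the assignment to output does not complete.
5. `except TypeError` matches → output = 126.
Result: 126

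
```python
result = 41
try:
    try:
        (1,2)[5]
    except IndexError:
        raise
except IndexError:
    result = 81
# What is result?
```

Step-by-step execution trace:
1. Inner try: `(1,2)[5]` raises IndexError.
2. Inner `except IndexError` matches; bare `raise` re-raises the same IndexError.
3. Outer `except IndexError` matches → result = 81.
Result: 81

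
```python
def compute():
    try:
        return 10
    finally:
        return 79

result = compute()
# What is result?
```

Step-by-step execution trace:
1. `compute()` enters try: `return 10` sets pending return value 10.
2. Before returning, `finally: return 79` runs and overrides the pending return.
3. compute() returns 79 → result = 79.
Result: 79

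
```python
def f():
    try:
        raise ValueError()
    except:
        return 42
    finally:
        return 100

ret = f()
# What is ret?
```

Step-by-step execution trace:
1. `f()` enters try: `raise ValueError()` raises ValueError.
2. bare `except` matches → `return 42` sets pending return value 42.
3. Before returning, `finally: return 100` runs and overrides the pending return.
4. f() returns 100 → ret = 100.
Result: 100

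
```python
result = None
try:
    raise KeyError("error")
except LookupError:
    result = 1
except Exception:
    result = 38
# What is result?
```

Step-by-step execution trace:
1. `raise KeyError(...)` raises KeyError.
2. `except LookupError` matches (KeyError is a subclass of LookupError) → result = 1.
3. `except Exception` is not reached.
Result: 1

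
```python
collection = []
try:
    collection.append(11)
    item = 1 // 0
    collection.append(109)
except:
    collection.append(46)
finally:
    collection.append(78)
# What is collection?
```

Step-by-step execution trace:
1. try: `collection.append(11)` → collection = [11].
2. `item = 1 // 0` raises ZeroDivisionError; `collection.append(109)` is not reached.
3. bare `except` matches → `collection.append(46)` → collection = [11, 46].
4. finally always runs: `collection.append(78)` → collection = [11, 46, 78].
Result: [11, 46, 78]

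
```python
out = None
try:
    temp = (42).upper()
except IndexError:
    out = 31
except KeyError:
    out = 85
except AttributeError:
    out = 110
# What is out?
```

Step-by-step execution trace:
1. `temp = (42).upper()` raises AttributeError.
2. `except IndexError` does not match AttributeError; skipped.
3. `except KeyError` does not match AttributeError; skipped.
4. `except AttributeError` matches → out = 110.
Result: 110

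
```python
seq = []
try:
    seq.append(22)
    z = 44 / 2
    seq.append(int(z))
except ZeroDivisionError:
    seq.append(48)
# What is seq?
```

Step-by-step execution trace:
1. try: `seq.append(22)` → seq = [22].
2. `z = 44 / 2` → z = 22.0. No exception raised.
3. `seq.append(int(z))` → seq = [22, 22].
4. `except ZeroDivisionError` is skipped (no exception was raised).
Result: [22, 22]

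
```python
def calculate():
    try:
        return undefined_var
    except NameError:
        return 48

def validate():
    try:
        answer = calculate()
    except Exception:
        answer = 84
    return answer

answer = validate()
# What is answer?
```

Step-by-step execution trace:
1. `validate()` calls `calculate()`.
2. In calculate: `undefined_var` raises NameError; `except NameError` catches it → returns 48.
3. In validate: `answer = calculate()` → answer = 48. No exception reaches validate.
4. `except Exception` is skipped; validate returns 48.
5. answer = 48.
Result: 48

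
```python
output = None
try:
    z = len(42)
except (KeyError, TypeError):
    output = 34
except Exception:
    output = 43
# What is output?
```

Step-by-step execution trace:
1. `z = len(42)` raises TypeError.
2. `except (KeyError, TypeError)` matches (TypeError is in the tuple) → output = 34.
3. `except Exception` is not reached.
Result: 34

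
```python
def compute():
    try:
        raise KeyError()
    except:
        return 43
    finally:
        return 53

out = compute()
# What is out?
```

Step-by-step execution trace:
1. `compute()` enters try: `raise KeyError()` raises KeyError.
2. bare `except` matches → `return 43` sets pending return value 43.
3. Before returning, `finally: return 53` runs and overrides the pending return.
4. compute() returns 53 → out = 53.
Result: 53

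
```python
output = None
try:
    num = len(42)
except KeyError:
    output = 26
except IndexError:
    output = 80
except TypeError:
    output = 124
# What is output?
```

Step-by-step execution trace:
1. `num = len(42)` raises TypeError.
2. `except KeyError` does not match TypeError; skipped.
3. `except IndexError` does not match TypeError; skipped.
4. `except TypeError` matches → output = 124.
Result: 124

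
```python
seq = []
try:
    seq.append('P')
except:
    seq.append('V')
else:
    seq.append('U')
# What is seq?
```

Step-by-step execution trace:
1. try: `seq.append('P')` → seq = ['P']. No exception raised.
2. `except` is skipped.
3. `else` runs (try completed without exception): `seq.append('U')` → seq = ['P', 'U'].
Result: ['P', 'U']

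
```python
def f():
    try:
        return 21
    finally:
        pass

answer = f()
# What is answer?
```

Step-by-step execution trace:
1. `f()` enters try: `return 21` sets pending return value 21.
2. Before returning, `finally: pass` runs (no effect).
3. f() returns 21 → answer = 21.
Result: 21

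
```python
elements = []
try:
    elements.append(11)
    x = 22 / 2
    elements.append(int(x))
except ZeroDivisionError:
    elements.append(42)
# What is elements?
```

Step-by-step execution trace:
1. try: `elements.append(11)` → elements = [11].
2. `x = 22 / 2` → x = 11.0. No exception raised.
3. `elements.append(int(x))` → elements = [11, 11].
4. `except ZeroDivisionError` is skipped (no exception was raised).
Result: [11, 11]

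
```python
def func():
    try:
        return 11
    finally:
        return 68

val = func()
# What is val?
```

Step-by-step execution trace:
1. `func()` enters try: `return 11` sets pending return value 11.
2. Before returning, `finally: return 68` runs and overrides the pending return.
3. func() returns 68 → val = 68.
Result: 68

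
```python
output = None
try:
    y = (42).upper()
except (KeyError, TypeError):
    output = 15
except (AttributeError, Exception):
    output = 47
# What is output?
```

Step-by-step execution trace:
1. `y = (42).upper()` raises AttributeError.
2. `except (KeyError, TypeError)` does not match AttributeError; skipped.
3. `except (AttributeError, Exception)` matches (AttributeError is in the tuple) → output = 47.
Result: 47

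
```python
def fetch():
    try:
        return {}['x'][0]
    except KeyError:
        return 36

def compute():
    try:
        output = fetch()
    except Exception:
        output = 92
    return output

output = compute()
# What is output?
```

Step-by-step execution trace:
1. `compute()` calls `fetch()`.
2. In fetch: `{}['x'][0]` raises KeyError; `except KeyError` catches it → returns 36.
3. In compute: `output = fetch()` → output = 36. No exception reaches compute.
4. `except Exception` is skipped; compute returns 36.
5. output = 36.
Result: 36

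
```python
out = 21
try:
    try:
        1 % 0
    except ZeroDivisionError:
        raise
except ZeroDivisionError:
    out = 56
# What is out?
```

Step-by-step execution trace:
1. Inner try: `1 % 0` raises ZeroDivisionError.
2. Inner `except ZeroDivisionError` matches; bare `raise` re-raises the same ZeroDivisionError.
3. Outer `except ZeroDivisionError` matches → out = 56.
Result: 56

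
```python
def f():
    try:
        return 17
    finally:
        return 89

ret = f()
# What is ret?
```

Step-by-step execution trace:
1. `f()` enters try: `return 17` sets pending return value 17.
2. Before returning, `finally: return 89` runs and overrides the pending return.
3. f() returns 89 → ret = 89.
Result: 89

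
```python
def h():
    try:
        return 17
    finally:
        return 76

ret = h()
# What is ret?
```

Step-by-step execution trace:
1. `h()` enters try: `return 17` sets pending return value 17.
2. Before returning, `finally: return 76` runs and overrides the pending return.
3. h() returns 76 → ret = 76.
Result: 76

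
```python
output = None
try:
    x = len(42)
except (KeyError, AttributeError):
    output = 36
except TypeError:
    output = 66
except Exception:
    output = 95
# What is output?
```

Step-by-step execution trace:
1. `x = len(42)` raises TypeError.
2. `except (KeyError, AttributeError)` does not match TypeError; skipped.
3. `except TypeError` matches (exact type match) → output = 66.
4. `except Exception` is not reached.
Result: 66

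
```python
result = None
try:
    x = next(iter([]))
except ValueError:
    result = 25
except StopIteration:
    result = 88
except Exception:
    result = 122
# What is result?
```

Step-by-step execution trace:
1. `x = next(iter([]))` raises StopIteration.
2. `except ValueError` does not match StopIteration; skipped.
3. `except StopIteration` matches → result = 88.
4. Remaining except clauses are skipped.
Result: 88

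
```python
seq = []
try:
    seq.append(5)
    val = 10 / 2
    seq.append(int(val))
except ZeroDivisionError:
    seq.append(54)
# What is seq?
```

Step-by-step execution trace:
1. try: `seq.append(5)` → seq = [5].
2. `val = 10 / 2` → val = 5.0. No exception raised.
3. `seq.append(int(val))` → seq = [5, 5].
4. `except ZeroDivisionError` is skipped (no exception was raised).
Result: [5, 5]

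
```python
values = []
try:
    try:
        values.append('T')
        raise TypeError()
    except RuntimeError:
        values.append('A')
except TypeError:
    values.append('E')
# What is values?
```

Step-by-step execution trace:
1. Inner try: `values.append('T')` → values = ['T'].
2. `raise TypeError()` raises TypeError.
3. Inner `except RuntimeError` does not match TypeError; exception propagates to outer try.
4. Outer `except TypeError` matches → `values.append('E')` → values = ['T', 'E'].
Result: ['T', 'E']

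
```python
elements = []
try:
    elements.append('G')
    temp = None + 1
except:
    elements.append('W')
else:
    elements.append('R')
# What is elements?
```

Step-by-step execution trace:
1. try: `elements.append('G')` → elements = ['G'].
2. `temp = None + 1` raises TypeError.
3. bare `except` matches → `elements.append('W')` → elements = ['G', 'W'].
4. `else` is skipped (an exception was raised).
Result: ['G', 'W']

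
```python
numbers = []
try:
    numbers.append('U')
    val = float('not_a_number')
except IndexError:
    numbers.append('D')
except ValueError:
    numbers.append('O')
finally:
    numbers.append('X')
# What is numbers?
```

Step-by-step execution trace:
1. try: `numbers.append('U')` → numbers = ['U'].
2. `val = float('not_a_number')` raises ValueError.
3. `except IndexError` does not match ValueError; skipped.
4. `except ValueError` matches → `numbers.append('O')` → numbers = ['U', 'O'].
5. finally always runs: `numbers.append('X')` → numbers = ['U', 'O', 'X'].
Result: ['U', 'O', 'X']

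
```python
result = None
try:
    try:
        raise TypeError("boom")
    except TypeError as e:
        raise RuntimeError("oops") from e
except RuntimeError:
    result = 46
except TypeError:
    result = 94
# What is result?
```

Step-by-step execution trace:
1. Inner try raises TypeError; inner `except TypeError as e` catches it.
2. `raise RuntimeError(...) from e` raises RuntimeError (TypeError is attached as __cause__, but only RuntimeError is active).
3. Outer `except RuntimeError` matches → result = 46.
4. `except TypeError` is not reached.
Result: 46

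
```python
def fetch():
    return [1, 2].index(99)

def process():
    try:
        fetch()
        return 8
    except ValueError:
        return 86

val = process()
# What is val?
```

Step-by-step execution trace:
1. `process()` calls `fetch()`.
2. `fetch()` evaluates `[1, 2].index(99)`, which raises ValueError; it propagates to the caller.
3. `return 8` is not reached.
4. `except ValueError` in process matches → returns 86.
5. val = 86.
Result: 86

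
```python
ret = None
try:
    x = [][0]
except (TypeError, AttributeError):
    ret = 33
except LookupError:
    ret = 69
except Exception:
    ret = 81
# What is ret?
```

Step-by-step execution trace:
1. `x = [][0]` raises IndexError.
2. `except (TypeError, AttributeError)` does not match IndexError; skipped.
3. `except LookupError` matches (IndexError is a subclass of LookupError) → ret = 69.
4. `except Exception` is not reached.
Result: 69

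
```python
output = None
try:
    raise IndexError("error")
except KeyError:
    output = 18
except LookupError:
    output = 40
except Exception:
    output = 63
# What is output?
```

Step-by-step execution trace:
1. `raise IndexError(...)` raises IndexError.
2. `except KeyError` does not match (IndexError is not a subclass of KeyError); skipped.
3. `except LookupError` matches (IndexError is a subclass of LookupError) → output = 40.
4. `except Exception` is not reached.
Result: 40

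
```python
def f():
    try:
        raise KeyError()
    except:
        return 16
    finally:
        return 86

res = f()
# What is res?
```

Step-by-step execution trace:
1. `f()` enters try: `raise KeyError()` raises KeyError.
2. bare `except` matches → `return 16` sets pending return value 16.
3. Before returning, `finally: return 86` runs and overrides the pending return.
4. f() returns 86 → res = 86.
Result: 86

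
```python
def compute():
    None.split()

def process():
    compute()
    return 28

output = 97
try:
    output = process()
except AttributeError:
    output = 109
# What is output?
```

Step-by-step execution trace:
1. output starts at 97.
2. try: `process()` calls `compute()`.
3. `compute()` evaluates `None.split()`, which raises AttributeError; it propagates through process (uncaught).
4. `return 28` in process is not reached; the assignment to output does not complete.
5. `except AttributeError` matches → output = 109.
Result: 109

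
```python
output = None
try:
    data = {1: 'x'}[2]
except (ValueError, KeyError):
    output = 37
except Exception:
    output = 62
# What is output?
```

Step-by-step execution trace:
1. `data = {1: 'x'}[2]` raises KeyError.
2. `except (ValueError, KeyError)` matches (KeyError is in the tuple) → output = 37.
3. `except Exception` is not reached.
Result: 37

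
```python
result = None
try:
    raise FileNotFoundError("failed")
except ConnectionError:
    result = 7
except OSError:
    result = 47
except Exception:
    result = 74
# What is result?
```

Step-by-step execution trace:
1. `raise FileNotFoundError(...)` raises FileNotFoundError.
2. `except ConnectionError` does not match (FileNotFoundError is not a subclass of ConnectionError); skipped.
3. `except OSError` matches (FileNotFoundError is a subclass of OSError) → result = 47.
4. `except Exception` is not reached.
Result: 47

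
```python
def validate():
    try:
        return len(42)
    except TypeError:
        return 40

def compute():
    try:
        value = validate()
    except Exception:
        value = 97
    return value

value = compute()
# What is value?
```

Step-by-step execution trace:
1. `compute()` calls `validate()`.
2. In validate: `len(42)` raises TypeError; `except TypeError` catches it → returns 40.
3. In compute: `value = validate()` → value = 40. No exception reaches compute.
4. `except Exception` is skipped; compute returns 40.
5. value = 40.
Result: 40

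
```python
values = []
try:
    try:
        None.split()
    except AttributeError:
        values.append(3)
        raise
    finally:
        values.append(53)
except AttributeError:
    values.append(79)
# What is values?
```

Step-by-step execution trace:
1. Inner try: `None.split()` raises AttributeError.
2. Inner `except AttributeError` matches → `values.append(3)` → values = [3].
3. bare `raise` re-raises AttributeError.
4. Inner `finally` runs during unwinding: `values.append(53)` → values = [3, 53].
5. Outer `except AttributeError` matches → `values.append(79)` → values = [3, 53, 79].
Result: [3, 53, 79]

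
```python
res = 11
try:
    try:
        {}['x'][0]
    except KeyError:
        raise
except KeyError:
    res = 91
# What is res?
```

Step-by-step execution trace:
1. Inner try: `{}['x'][0]` raises KeyError.
2. Inner `except KeyError` matches; bare `raise` re-raises the same KeyError.
3. Outer `except KeyError` matches → res = 91.
Result: 91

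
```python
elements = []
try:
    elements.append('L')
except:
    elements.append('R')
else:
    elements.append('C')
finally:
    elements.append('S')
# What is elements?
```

Step-by-step execution trace:
1. try: `elements.append('L')` → elements = ['L']. No exception raised.
2. `except` is skipped.
3. `else` runs: `elements.append('C')` → elements = ['L', 'C'].
4. `finally` always runs: `elements.append('S')` → elements = ['L', 'C', 'S'].
Result: ['L', 'C', 'S']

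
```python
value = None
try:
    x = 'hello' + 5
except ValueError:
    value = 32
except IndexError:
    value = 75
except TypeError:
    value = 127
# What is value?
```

Step-by-step execution trace:
1. `x = 'hello' + 5` raises TypeError.
2. `except ValueError` does not match TypeError; skipped.
3. `except IndexError` does not match TypeError; skipped.
4. `except TypeError` matches → value = 127.
Result: 127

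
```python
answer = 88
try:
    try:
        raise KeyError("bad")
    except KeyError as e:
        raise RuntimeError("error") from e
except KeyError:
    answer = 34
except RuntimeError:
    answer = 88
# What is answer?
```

Step-by-step execution trace:
1. Inner try raises KeyError; inner `except KeyError as e` catches it.
2. `raise RuntimeError(...) from e` raises RuntimeError (KeyError is attached as __cause__, but only RuntimeError is active).
3. Outer `except KeyError` does not match RuntimeError; skipped.
4. Outer `except RuntimeError` matches → answer = 88.
Result: 88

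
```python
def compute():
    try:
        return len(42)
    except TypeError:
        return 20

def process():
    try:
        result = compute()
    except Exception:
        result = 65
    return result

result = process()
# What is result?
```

Step-by-step execution trace:
1. `process()` calls `compute()`.
2. In compute: `len(42)` raises TypeError; `except TypeError` catches it → returns 20.
3. In process: `result = compute()` → result = 20. No exception reaches process.
4. `except Exception` is skipped; process returns 20.
5. result = 20.
Result: 20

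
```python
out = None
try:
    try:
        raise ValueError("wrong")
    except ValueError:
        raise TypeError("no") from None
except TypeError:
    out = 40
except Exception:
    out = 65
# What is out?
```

Step-by-step execution trace:
1. Inner try raises ValueError; inner `except ValueError` catches it.
2. `raise TypeError(...) from None` raises TypeError (from None suppresses __context__, but the active exception is still TypeError).
3. Outer `except TypeError` matches → out = 40.
4. `except Exception` is not reached.
Result: 40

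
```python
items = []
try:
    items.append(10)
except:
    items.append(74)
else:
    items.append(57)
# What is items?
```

Step-by-step execution trace:
1. try: `items.append(10)` → items = [10]. No exception raised.
2. `except` is skipped.
3. `else` runs (try completed without exception): `items.append(57)` → items = [10, 57].
Result: [10, 57]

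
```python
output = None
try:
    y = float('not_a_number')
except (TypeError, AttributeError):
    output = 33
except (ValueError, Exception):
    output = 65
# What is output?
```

Step-by-step execution trace:
1. `y = float('not_a_number')` raises ValueError.
2. `except (TypeError, AttributeError)` does not match ValueError; skipped.
3. `except (ValueError, Exception)` matches (ValueError is in the tuple) → output = 65.
Result: 65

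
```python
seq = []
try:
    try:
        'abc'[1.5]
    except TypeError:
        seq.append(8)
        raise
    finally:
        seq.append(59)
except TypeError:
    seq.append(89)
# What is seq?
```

Step-by-step execution trace:
1. Inner try: `'abc'[1.5]` raises TypeError.
2. Inner `except TypeError` matches → `seq.append(8)` → seq = [8].
3. bare `raise` re-raises TypeError.
4. Inner `finally` runs during unwinding: `seq.append(59)` → seq = [8, 59].
5. Outer `except TypeError` matches → `seq.append(89)` → seq = [8, 59, 89].
Result: [8, 59, 89]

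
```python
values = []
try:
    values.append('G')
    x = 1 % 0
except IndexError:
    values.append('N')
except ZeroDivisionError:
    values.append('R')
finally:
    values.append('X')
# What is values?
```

Step-by-step execution trace:
1. try: `values.append('G')` → values = ['G'].
2. `x = 1 % 0` raises ZeroDivisionError.
3. `except IndexError` does not match ZeroDivisionError; skipped.
4. `except ZeroDivisionError` matches → `values.append('R')` → values = ['G', 'R'].
5. finally always runs: `values.append('X')` → values = ['G', 'R', 'X'].
Result: ['G', 'R', 'X']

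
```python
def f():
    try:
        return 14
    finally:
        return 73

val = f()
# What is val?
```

Step-by-step execution trace:
1. `f()` enters try: `return 14` sets pending return value 14.
2. Before returning, `finally: return 73` runs and overrides the pending return.
3. f() returns 73 → val = 73.
Result: 73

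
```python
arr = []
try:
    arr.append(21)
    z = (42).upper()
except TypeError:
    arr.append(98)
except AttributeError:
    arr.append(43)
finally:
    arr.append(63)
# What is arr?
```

Step-by-step execution trace:
1. try: `arr.append(21)` → arr = [21].
2. `z = (42).upper()` raises AttributeError.
3. `except TypeError` does not match AttributeError; skipped.
4. `except AttributeError` matches → `arr.append(43)` → arr = [21, 43].
5. finally always runs: `arr.append(63)` → arr = [21, 43, 63].
Result: [21, 43, 63]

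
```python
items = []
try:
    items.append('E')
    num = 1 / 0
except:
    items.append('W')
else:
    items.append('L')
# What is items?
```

Step-by-step execution trace:
1. try: `items.append('E')` → items = ['E'].
2. `num = 1 / 0` raises ZeroDivisionError.
3. bare `except` matches → `items.append('W')` → items = ['E', 'W'].
4. `else` is skipped (an exception was raised).
Result: ['E', 'W']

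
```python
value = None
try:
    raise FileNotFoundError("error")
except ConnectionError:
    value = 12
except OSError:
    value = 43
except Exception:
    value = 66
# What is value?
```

Step-by-step execution trace:
1. `raise FileNotFoundError(...)` raises FileNotFoundError.
2. `except ConnectionError` does not match (FileNotFoundError is not a subclass of ConnectionError); skipped.
3. `except OSError` matches (FileNotFoundError is a subclass of OSError) → value = 43.
4. `except Exception` is not reached.
Result: 43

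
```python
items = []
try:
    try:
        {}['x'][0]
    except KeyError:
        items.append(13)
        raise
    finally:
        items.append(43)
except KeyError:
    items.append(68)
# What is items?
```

Step-by-step execution trace:
1. Inner try: `{}['x'][0]` raises KeyError.
2. Inner `except KeyError` matches → `items.append(13)` → items = [13].
3. bare `raise` re-raises KeyError.
4. Inner `finally` runs during unwinding: `items.append(43)` → items = [13, 43].
5. Outer `except KeyError` matches → `items.append(68)` → items = [13, 43, 68].
Result: [13, 43, 68]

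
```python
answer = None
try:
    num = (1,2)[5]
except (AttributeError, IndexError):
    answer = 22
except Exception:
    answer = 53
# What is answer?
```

Step-by-step execution trace:
1. `num = (1,2)[5]` raises IndexError.
2. `except (AttributeError, IndexError)` matches (IndexError is in the tuple) → answer = 22.
3. `except Exception` is not reached.
Result: 22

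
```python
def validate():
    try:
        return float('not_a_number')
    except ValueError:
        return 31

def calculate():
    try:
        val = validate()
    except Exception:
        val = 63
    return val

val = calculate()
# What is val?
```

Step-by-step execution trace:
1. `calculate()` calls `validate()`.
2. In validate: `float('not_a_number')` raises ValueError; `except ValueError` catches it → returns 31.
3. In calculate: `val = validate()` → val = 31. No exception reaches calculate.
4. `except Exception` is skipped; calculate returns 31.
5. val = 31.
Result: 31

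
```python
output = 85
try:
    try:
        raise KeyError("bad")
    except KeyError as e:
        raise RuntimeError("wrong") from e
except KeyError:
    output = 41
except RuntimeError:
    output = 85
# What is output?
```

Step-by-step execution trace:
1. Inner try raises KeyError; inner `except KeyError as e` catches it.
2. `raise RuntimeError(...) from e` raises RuntimeError (KeyError is attached as __cause__, but only RuntimeError is active).
3. Outer `except KeyError` does not match RuntimeError; skipped.
4. Outer `except RuntimeError` matches → output = 85.
Result: 85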